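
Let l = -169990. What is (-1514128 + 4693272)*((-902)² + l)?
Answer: 2046141586416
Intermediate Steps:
(-1514128 + 4693272)*((-902)² + l) = (-1514128 + 4693272)*((-902)² - 169990) = 3179144*(813604 - 169990) = 3179144*643614 = 2046141586416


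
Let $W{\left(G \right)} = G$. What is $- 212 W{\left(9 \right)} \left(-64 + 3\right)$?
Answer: $116388$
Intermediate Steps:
$- 212 W{\left(9 \right)} \left(-64 + 3\right) = \left(-212\right) 9 \left(-64 + 3\right) = \left(-1908\right) \left(-61\right) = 116388$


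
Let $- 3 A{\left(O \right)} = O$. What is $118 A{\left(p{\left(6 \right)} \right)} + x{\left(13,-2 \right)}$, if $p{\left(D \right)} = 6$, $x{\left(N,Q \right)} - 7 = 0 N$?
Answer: $-229$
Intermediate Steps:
$x{\left(N,Q \right)} = 7$ ($x{\left(N,Q \right)} = 7 + 0 N = 7 + 0 = 7$)
$A{\left(O \right)} = - \frac{O}{3}$
$118 A{\left(p{\left(6 \right)} \right)} + x{\left(13,-2 \right)} = 118 \left(\left(- \frac{1}{3}\right) 6\right) + 7 = 118 \left(-2\right) + 7 = -236 + 7 = -229$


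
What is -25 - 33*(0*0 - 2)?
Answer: 41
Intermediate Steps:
-25 - 33*(0*0 - 2) = -25 - 33*(0 - 2) = -25 - 33*(-2) = -25 + 66 = 41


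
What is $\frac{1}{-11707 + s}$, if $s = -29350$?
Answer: $- \frac{1}{41057} \approx -2.4356 \cdot 10^{-5}$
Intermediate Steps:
$\frac{1}{-11707 + s} = \frac{1}{-11707 - 29350} = \frac{1}{-41057} = - \frac{1}{41057}$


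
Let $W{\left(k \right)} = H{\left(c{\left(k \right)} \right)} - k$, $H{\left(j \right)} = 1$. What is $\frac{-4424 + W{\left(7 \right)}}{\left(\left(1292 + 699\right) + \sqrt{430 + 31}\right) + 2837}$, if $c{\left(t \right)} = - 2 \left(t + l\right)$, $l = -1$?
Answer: $- \frac{21388040}{23309123} + \frac{4430 \sqrt{461}}{23309123} \approx -0.9135$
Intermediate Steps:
$c{\left(t \right)} = 2 - 2 t$ ($c{\left(t \right)} = - 2 \left(t - 1\right) = - 2 \left(-1 + t\right) = 2 - 2 t$)
$W{\left(k \right)} = 1 - k$
$\frac{-4424 + W{\left(7 \right)}}{\left(\left(1292 + 699\right) + \sqrt{430 + 31}\right) + 2837} = \frac{-4424 + \left(1 - 7\right)}{\left(\left(1292 + 699\right) + \sqrt{430 + 31}\right) + 2837} = \frac{-4424 + \left(1 - 7\right)}{\left(1991 + \sqrt{461}\right) + 2837} = \frac{-4424 - 6}{4828 + \sqrt{461}} = - \frac{4430}{4828 + \sqrt{461}}$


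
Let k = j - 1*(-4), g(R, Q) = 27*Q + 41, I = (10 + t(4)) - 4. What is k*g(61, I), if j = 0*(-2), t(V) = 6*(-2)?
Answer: -484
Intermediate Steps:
t(V) = -12
I = -6 (I = (10 - 12) - 4 = -2 - 4 = -6)
j = 0
g(R, Q) = 41 + 27*Q
k = 4 (k = 0 - 1*(-4) = 0 + 4 = 4)
k*g(61, I) = 4*(41 + 27*(-6)) = 4*(41 - 162) = 4*(-121) = -484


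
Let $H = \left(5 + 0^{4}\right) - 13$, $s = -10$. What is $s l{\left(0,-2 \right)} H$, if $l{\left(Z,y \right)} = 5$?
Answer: $400$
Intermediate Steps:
$H = -8$ ($H = \left(5 + 0\right) - 13 = 5 - 13 = -8$)
$s l{\left(0,-2 \right)} H = \left(-10\right) 5 \left(-8\right) = \left(-50\right) \left(-8\right) = 400$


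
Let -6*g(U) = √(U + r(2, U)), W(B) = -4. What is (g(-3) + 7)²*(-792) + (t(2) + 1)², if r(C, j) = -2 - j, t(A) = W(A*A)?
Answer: -38755 + 1848*I*√2 ≈ -38755.0 + 2613.5*I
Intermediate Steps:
t(A) = -4
g(U) = -I*√2/6 (g(U) = -√(U + (-2 - U))/6 = -I*√2/6)
(g(-3) + 7)²*(-792) + (t(2) + 1)² = (-I*√2/6 + 7)²*(-792) + (-4 + 1)² = (7 - I*√2/6)²*(-792) + (-3)² = -792*(7 - I*√2/6)² + 9 = 9 - 792*(7 - I*√2/6)²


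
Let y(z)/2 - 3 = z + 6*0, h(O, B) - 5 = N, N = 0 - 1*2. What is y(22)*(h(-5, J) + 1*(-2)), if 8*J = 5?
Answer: 50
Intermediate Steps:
J = 5/8 (J = (1/8)*5 = 5/8 ≈ 0.62500)
N = -2 (N = 0 - 2 = -2)
h(O, B) = 3 (h(O, B) = 5 - 2 = 3)
y(z) = 6 + 2*z (y(z) = 6 + 2*(z + 6*0) = 6 + 2*(z + 0) = 6 + 2*z)
y(22)*(h(-5, J) + 1*(-2)) = (6 + 2*22)*(3 + 1*(-2)) = (6 + 44)*(3 - 2) = 50*1 = 50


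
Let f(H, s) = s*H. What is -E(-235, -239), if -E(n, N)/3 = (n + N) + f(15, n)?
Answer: -11997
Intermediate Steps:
f(H, s) = H*s
E(n, N) = -48*n - 3*N (E(n, N) = -3*((n + N) + 15*n) = -3*((N + n) + 15*n) = -3*(N + 16*n) = -48*n - 3*N)
-E(-235, -239) = -(-48*(-235) - 3*(-239)) = -(11280 + 717) = -1*11997 = -11997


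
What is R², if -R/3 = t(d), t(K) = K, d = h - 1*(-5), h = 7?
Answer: 1296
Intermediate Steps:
d = 12 (d = 7 - 1*(-5) = 7 + 5 = 12)
R = -36 (R = -3*12 = -36)
R² = (-36)² = 1296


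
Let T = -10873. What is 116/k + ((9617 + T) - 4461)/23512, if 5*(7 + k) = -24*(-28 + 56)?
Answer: -17678879/16622984 ≈ -1.0635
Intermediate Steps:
k = -707/5 (k = -7 + (-24*(-28 + 56))/5 = -7 + (-24*28)/5 = -7 + (⅕)*(-672) = -7 - 672/5 = -707/5 ≈ -141.40)
116/k + ((9617 + T) - 4461)/23512 = 116/(-707/5) + ((9617 - 10873) - 4461)/23512 = 116*(-5/707) + (-1256 - 4461)*(1/23512) = -580/707 - 5717*1/23512 = -580/707 - 5717/23512 = -17678879/16622984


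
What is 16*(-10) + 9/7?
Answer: -1111/7 ≈ -158.71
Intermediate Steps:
16*(-10) + 9/7 = -160 + 9*(⅐) = -160 + 9/7 = -1111/7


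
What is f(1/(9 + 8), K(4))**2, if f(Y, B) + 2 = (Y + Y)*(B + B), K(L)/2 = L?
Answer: 4/289 ≈ 0.013841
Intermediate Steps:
K(L) = 2*L
f(Y, B) = -2 + 4*B*Y (f(Y, B) = -2 + (Y + Y)*(B + B) = -2 + (2*Y)*(2*B) = -2 + 4*B*Y)
f(1/(9 + 8), K(4))**2 = (-2 + 4*(2*4)/(9 + 8))**2 = (-2 + 4*8/17)**2 = (-2 + 4*8*(1/17))**2 = (-2 + 32/17)**2 = (-2/17)**2 = 4/289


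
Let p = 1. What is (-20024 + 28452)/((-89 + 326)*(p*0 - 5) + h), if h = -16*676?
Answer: -8428/12001 ≈ -0.70227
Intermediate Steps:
h = -10816
(-20024 + 28452)/((-89 + 326)*(p*0 - 5) + h) = (-20024 + 28452)/((-89 + 326)*(1*0 - 5) - 10816) = 8428/(237*(0 - 5) - 10816) = 8428/(237*(-5) - 10816) = 8428/(-1185 - 10816) = 8428/(-12001) = 8428*(-1/12001) = -8428/12001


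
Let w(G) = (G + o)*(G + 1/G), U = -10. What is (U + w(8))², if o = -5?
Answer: 13225/64 ≈ 206.64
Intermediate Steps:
w(G) = (-5 + G)*(G + 1/G) (w(G) = (G - 5)*(G + 1/G) = (-5 + G)*(G + 1/G))
(U + w(8))² = (-10 + (1 + 8² - 5*8 - 5/8))² = (-10 + (1 + 64 - 40 - 5*⅛))² = (-10 + (1 + 64 - 40 - 5/8))² = (-10 + 195/8)² = (115/8)² = 13225/64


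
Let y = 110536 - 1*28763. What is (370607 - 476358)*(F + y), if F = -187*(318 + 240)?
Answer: 2387117323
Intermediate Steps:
F = -104346 (F = -187*558 = -104346)
y = 81773 (y = 110536 - 28763 = 81773)
(370607 - 476358)*(F + y) = (370607 - 476358)*(-104346 + 81773) = -105751*(-22573) = 2387117323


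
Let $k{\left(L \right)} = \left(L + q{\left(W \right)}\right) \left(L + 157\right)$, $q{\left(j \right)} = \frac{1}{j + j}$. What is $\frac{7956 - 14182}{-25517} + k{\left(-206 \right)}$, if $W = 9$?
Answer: $\frac{4635096499}{459306} \approx 10092.0$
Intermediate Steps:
$q{\left(j \right)} = \frac{1}{2 j}$
$k{\left(L \right)} = \left(157 + L\right) \left(\frac{1}{18} + L\right)$ ($k{\left(L \right)} = \left(L + \frac{1}{2 \cdot 9}\right) \left(L + 157\right) = \left(L + \frac{1}{2} \cdot \frac{1}{9}\right) \left(157 + L\right) = \left(L + \frac{1}{18}\right) \left(157 + L\right) = \left(\frac{1}{18} + L\right) \left(157 + L\right) = \left(157 + L\right) \left(\frac{1}{18} + L\right)$)
$\frac{7956 - 14182}{-25517} + k{\left(-206 \right)} = \frac{7956 - 14182}{-25517} + \left(\frac{157}{18} + \left(-206\right)^{2} + \frac{2827}{18} \left(-206\right)\right) = \left(-6226\right) \left(- \frac{1}{25517}\right) + \left(\frac{157}{18} + 42436 - \frac{291181}{9}\right) = \frac{6226}{25517} + \frac{181643}{18} = \frac{4635096499}{459306}$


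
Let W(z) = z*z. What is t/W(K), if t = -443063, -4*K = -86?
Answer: -1772252/1849 ≈ -958.49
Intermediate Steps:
K = 43/2 (K = -¼*(-86) = 43/2 ≈ 21.500)
W(z) = z²
t/W(K) = -443063/((43/2)²) = -443063/1849/4 = -443063*4/1849 = -1772252/1849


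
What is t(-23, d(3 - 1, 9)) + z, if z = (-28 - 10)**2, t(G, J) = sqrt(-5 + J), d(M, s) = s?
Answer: 1446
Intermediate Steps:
z = 1444 (z = (-38)**2 = 1444)
t(-23, d(3 - 1, 9)) + z = sqrt(-5 + 9) + 1444 = sqrt(4) + 1444 = 2 + 1444 = 1446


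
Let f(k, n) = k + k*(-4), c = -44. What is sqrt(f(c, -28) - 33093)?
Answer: I*sqrt(32961) ≈ 181.55*I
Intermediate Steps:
f(k, n) = -3*k (f(k, n) = k - 4*k = -3*k)
sqrt(f(c, -28) - 33093) = sqrt(-3*(-44) - 33093) = sqrt(132 - 33093) = sqrt(-32961) = I*sqrt(32961)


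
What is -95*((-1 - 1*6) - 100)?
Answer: 10165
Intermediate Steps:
-95*((-1 - 1*6) - 100) = -95*((-1 - 6) - 100) = -95*(-7 - 100) = -95*(-107) = 10165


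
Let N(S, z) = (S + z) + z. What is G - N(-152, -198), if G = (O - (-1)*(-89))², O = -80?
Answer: 29109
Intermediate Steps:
G = 28561 (G = (-80 - (-1)*(-89))² = (-80 - 1*89)² = (-80 - 89)² = (-169)² = 28561)
N(S, z) = S + 2*z
G - N(-152, -198) = 28561 - (-152 + 2*(-198)) = 28561 - (-152 - 396) = 28561 - 1*(-548) = 28561 + 548 = 29109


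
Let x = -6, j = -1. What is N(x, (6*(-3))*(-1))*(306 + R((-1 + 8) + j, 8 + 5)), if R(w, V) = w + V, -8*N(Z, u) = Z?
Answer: 975/4 ≈ 243.75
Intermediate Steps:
N(Z, u) = -Z/8
R(w, V) = V + w
N(x, (6*(-3))*(-1))*(306 + R((-1 + 8) + j, 8 + 5)) = (-⅛*(-6))*(306 + ((8 + 5) + ((-1 + 8) - 1))) = 3*(306 + (13 + (7 - 1)))/4 = 3*(306 + (13 + 6))/4 = 3*(306 + 19)/4 = (¾)*325 = 975/4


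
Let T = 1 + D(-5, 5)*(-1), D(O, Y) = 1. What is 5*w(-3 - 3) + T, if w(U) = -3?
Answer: -15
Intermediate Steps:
T = 0 (T = 1 + 1*(-1) = 1 - 1 = 0)
5*w(-3 - 3) + T = 5*(-3) + 0 = -15 + 0 = -15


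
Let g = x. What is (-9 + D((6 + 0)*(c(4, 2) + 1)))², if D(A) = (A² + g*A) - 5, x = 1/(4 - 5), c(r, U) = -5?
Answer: 343396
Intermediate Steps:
x = -1 (x = 1/(-1) = -1)
g = -1
D(A) = -5 + A² - A (D(A) = (A² - A) - 5 = -5 + A² - A)
(-9 + D((6 + 0)*(c(4, 2) + 1)))² = (-9 + (-5 + ((6 + 0)*(-5 + 1))² - (6 + 0)*(-5 + 1)))² = (-9 + (-5 + (6*(-4))² - 6*(-4)))² = (-9 + (-5 + (-24)² - 1*(-24)))² = (-9 + (-5 + 576 + 24))² = (-9 + 595)² = 586² = 343396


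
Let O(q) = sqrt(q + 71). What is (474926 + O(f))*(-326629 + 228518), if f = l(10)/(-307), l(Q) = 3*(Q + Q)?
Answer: -46595464786 - 98111*sqrt(6673259)/307 ≈ -4.6596e+10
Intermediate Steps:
l(Q) = 6*Q (l(Q) = 3*(2*Q) = 6*Q)
f = -60/307 (f = (6*10)/(-307) = 60*(-1/307) = -60/307 ≈ -0.19544)
O(q) = sqrt(71 + q)
(474926 + O(f))*(-326629 + 228518) = (474926 + sqrt(71 - 60/307))*(-326629 + 228518) = (474926 + sqrt(21737/307))*(-98111) = (474926 + sqrt(6673259)/307)*(-98111) = -46595464786 - 98111*sqrt(6673259)/307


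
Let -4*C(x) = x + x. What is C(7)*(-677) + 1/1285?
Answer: 6089617/2570 ≈ 2369.5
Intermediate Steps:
C(x) = -x/2 (C(x) = -(x + x)/4 = -x/2)
C(7)*(-677) + 1/1285 = -½*7*(-677) + 1/1285 = -7/2*(-677) + 1/1285 = 4739/2 + 1/1285 = 6089617/2570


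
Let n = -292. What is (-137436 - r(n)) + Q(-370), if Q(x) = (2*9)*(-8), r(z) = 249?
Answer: -137829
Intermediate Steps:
Q(x) = -144 (Q(x) = 18*(-8) = -144)
(-137436 - r(n)) + Q(-370) = (-137436 - 1*249) - 144 = (-137436 - 249) - 144 = -137685 - 144 = -137829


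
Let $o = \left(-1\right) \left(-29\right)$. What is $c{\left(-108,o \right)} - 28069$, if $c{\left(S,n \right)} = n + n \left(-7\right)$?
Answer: $-28243$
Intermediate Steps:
$o = 29$
$c{\left(S,n \right)} = - 6 n$ ($c{\left(S,n \right)} = n - 7 n = - 6 n$)
$c{\left(-108,o \right)} - 28069 = \left(-6\right) 29 - 28069 = -174 - 28069 = -28243$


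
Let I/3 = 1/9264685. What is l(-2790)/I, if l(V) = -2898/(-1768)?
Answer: 4474842855/884 ≈ 5.0620e+6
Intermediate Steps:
l(V) = 1449/884 (l(V) = -2898*(-1/1768) = 1449/884)
I = 3/9264685 ≈ 3.2381e-7
l(-2790)/I = 1449/(884*(3/9264685)) = (1449/884)*(9264685/3) = 4474842855/884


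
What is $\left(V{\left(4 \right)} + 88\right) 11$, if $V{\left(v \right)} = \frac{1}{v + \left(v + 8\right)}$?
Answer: $\frac{15499}{16} \approx 968.69$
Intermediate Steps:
$V{\left(v \right)} = \frac{1}{8 + 2 v}$ ($V{\left(v \right)} = \frac{1}{v + \left(8 + v\right)} = \frac{1}{8 + 2 v}$)
$\left(V{\left(4 \right)} + 88\right) 11 = \left(\frac{1}{2 \left(4 + 4\right)} + 88\right) 11 = \left(\frac{1}{2 \cdot 8} + 88\right) 11 = \left(\frac{1}{2} \cdot \frac{1}{8} + 88\right) 11 = \left(\frac{1}{16} + 88\right) 11 = \frac{1409}{16} \cdot 11 = \frac{15499}{16}$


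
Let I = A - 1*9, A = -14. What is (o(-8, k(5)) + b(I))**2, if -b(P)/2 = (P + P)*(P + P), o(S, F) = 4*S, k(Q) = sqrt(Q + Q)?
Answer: 18181696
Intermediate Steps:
k(Q) = sqrt(2)*sqrt(Q) (k(Q) = sqrt(2*Q) = sqrt(2)*sqrt(Q))
I = -23 (I = -14 - 1*9 = -14 - 9 = -23)
b(P) = -8*P**2 (b(P) = -2*(P + P)*(P + P) = -2*2*P*2*P = -8*P**2)
(o(-8, k(5)) + b(I))**2 = (4*(-8) - 8*(-23)**2)**2 = (-32 - 8*529)**2 = (-32 - 4232)**2 = (-4264)**2 = 18181696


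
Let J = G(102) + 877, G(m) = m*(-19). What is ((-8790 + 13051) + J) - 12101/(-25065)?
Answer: 80220101/25065 ≈ 3200.5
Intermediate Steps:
G(m) = -19*m
J = -1061 (J = -19*102 + 877 = -1938 + 877 = -1061)
((-8790 + 13051) + J) - 12101/(-25065) = ((-8790 + 13051) - 1061) - 12101/(-25065) = (4261 - 1061) - 12101*(-1/25065) = 3200 + 12101/25065 = 80220101/25065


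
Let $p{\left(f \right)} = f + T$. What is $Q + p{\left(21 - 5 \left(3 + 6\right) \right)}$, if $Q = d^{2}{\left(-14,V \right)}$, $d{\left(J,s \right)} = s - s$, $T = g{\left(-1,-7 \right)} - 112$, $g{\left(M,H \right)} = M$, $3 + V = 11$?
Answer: $-137$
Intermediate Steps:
$V = 8$ ($V = -3 + 11 = 8$)
$T = -113$ ($T = -1 - 112 = -113$)
$d{\left(J,s \right)} = 0$
$p{\left(f \right)} = -113 + f$ ($p{\left(f \right)} = f - 113 = -113 + f$)
$Q = 0$ ($Q = 0^{2} = 0$)
$Q + p{\left(21 - 5 \left(3 + 6\right) \right)} = 0 - \left(92 + 5 \left(3 + 6\right)\right) = 0 + \left(-113 + \left(21 - 45\right)\right) = 0 - 137 = -137$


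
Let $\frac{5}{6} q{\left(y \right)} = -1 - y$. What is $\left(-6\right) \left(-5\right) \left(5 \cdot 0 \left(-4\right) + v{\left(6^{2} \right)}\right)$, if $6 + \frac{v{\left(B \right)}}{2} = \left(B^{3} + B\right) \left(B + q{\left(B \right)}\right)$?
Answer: $-23533128$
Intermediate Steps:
$q{\left(y \right)} = - \frac{6}{5} - \frac{6 y}{5}$ ($q{\left(y \right)} = \frac{6 \left(-1 - y\right)}{5} = - \frac{6}{5} - \frac{6 y}{5}$)
$v{\left(B \right)} = -12 + 2 \left(- \frac{6}{5} - \frac{B}{5}\right) \left(B + B^{3}\right)$ ($v{\left(B \right)} = -12 + 2 \left(B^{3} + B\right) \left(B - \left(\frac{6}{5} + \frac{6 B}{5}\right)\right) = -12 + 2 \left(B + B^{3}\right) \left(- \frac{6}{5} - \frac{B}{5}\right) = -12 + 2 \left(- \frac{6}{5} - \frac{B}{5}\right) \left(B + B^{3}\right)$)
$\left(-6\right) \left(-5\right) \left(5 \cdot 0 \left(-4\right) + v{\left(6^{2} \right)}\right) = \left(-6\right) \left(-5\right) \left(5 \cdot 0 \left(-4\right) - \left(12 + \frac{432}{5} + \frac{2592}{5} + \frac{559872}{5} + \frac{3359232}{5}\right)\right) = 30 \left(0 \left(-4\right) - \left(\frac{492}{5} + \frac{2592}{5} + \frac{559872}{5} + \frac{3359232}{5}\right)\right) = 30 \left(0 - \frac{3922188}{5}\right) = 30 \left(- \frac{3922188}{5}\right) = -23533128$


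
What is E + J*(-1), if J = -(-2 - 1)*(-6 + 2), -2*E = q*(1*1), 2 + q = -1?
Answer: 27/2 ≈ 13.500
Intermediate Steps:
q = -3 (q = -2 - 1 = -3)
E = 3/2 (E = -(-3)*1*1/2 = -(-3)/2 = -½*(-3) = 3/2 ≈ 1.5000)
J = -12 (J = -(-3)*(-4) = -1*12 = -12)
E + J*(-1) = 3/2 - 12*(-1) = 3/2 + 12 = 27/2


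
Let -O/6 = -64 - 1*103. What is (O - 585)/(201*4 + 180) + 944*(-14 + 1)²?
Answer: 52327947/328 ≈ 1.5954e+5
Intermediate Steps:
O = 1002 (O = -6*(-64 - 1*103) = -6*(-64 - 103) = -6*(-167) = 1002)
(O - 585)/(201*4 + 180) + 944*(-14 + 1)² = (1002 - 585)/(201*4 + 180) + 944*(-14 + 1)² = 417/(804 + 180) + 944*(-13)² = 417/984 + 944*169 = 417*(1/984) + 159536 = 139/328 + 159536 = 52327947/328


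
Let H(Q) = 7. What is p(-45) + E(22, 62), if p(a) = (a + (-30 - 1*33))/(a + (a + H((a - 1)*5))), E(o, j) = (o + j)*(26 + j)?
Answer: 613644/83 ≈ 7393.3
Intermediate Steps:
E(o, j) = (26 + j)*(j + o) (E(o, j) = (j + o)*(26 + j) = (26 + j)*(j + o))
p(a) = (-63 + a)/(7 + 2*a) (p(a) = (a + (-30 - 1*33))/(a + (a + 7)) = (a + (-30 - 33))/(a + (7 + a)) = (a - 63)/(7 + 2*a) = (-63 + a)/(7 + 2*a))
p(-45) + E(22, 62) = (-63 - 45)/(7 + 2*(-45)) + (62**2 + 26*62 + 26*22 + 62*22) = -108/(7 - 90) + (3844 + 1612 + 572 + 1364) = -108/(-83) + 7392 = -1/83*(-108) + 7392 = 108/83 + 7392 = 613644/83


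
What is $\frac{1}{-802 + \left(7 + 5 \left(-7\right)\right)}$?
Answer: $- \frac{1}{830} \approx -0.0012048$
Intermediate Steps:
$\frac{1}{-802 + \left(7 + 5 \left(-7\right)\right)} = \frac{1}{-802 + \left(7 - 35\right)} = \frac{1}{-802 - 28} = \frac{1}{-830} = - \frac{1}{830}$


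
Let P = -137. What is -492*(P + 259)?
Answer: -60024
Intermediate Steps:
-492*(P + 259) = -492*(-137 + 259) = -492*122 = -60024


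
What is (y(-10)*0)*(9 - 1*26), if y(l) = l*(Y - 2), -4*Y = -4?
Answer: 0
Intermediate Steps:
Y = 1 (Y = -1/4*(-4) = 1)
y(l) = -l (y(l) = l*(1 - 2) = l*(-1) = -l)
(y(-10)*0)*(9 - 1*26) = (-1*(-10)*0)*(9 - 1*26) = (10*0)*(9 - 26) = 0*(-17) = 0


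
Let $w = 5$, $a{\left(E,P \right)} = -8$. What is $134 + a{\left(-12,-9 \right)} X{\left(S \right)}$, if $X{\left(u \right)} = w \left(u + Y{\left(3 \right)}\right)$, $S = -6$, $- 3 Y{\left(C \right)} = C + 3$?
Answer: $454$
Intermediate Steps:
$Y{\left(C \right)} = -1 - \frac{C}{3}$ ($Y{\left(C \right)} = - \frac{C + 3}{3} = - \frac{3 + C}{3} = -1 - \frac{C}{3}$)
$X{\left(u \right)} = -10 + 5 u$ ($X{\left(u \right)} = 5 \left(u - 2\right) = 5 \left(-2 + u\right) = -10 + 5 u$)
$134 + a{\left(-12,-9 \right)} X{\left(S \right)} = 134 - 8 \left(-10 + 5 \left(-6\right)\right) = 134 - 8 \left(-10 - 30\right) = 134 - -320 = 134 + 320 = 454$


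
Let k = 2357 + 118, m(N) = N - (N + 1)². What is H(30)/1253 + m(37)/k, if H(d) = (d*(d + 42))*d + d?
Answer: 52897093/1033725 ≈ 51.171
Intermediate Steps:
H(d) = d + d²*(42 + d) (H(d) = (d*(42 + d))*d + d = d²*(42 + d) + d = d + d²*(42 + d))
m(N) = N - (1 + N)²
k = 2475
H(30)/1253 + m(37)/k = (30*(1 + 30² + 42*30))/1253 + (37 - (1 + 37)²)/2475 = (30*(1 + 900 + 1260))*(1/1253) + (37 - 1*38²)*(1/2475) = (30*2161)*(1/1253) + (37 - 1*1444)*(1/2475) = 64830*(1/1253) + (37 - 1444)*(1/2475) = 64830/1253 - 1407*1/2475 = 64830/1253 - 469/825 = 52897093/1033725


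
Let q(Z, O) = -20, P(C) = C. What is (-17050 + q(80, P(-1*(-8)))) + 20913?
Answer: 3843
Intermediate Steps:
(-17050 + q(80, P(-1*(-8)))) + 20913 = (-17050 - 20) + 20913 = -17070 + 20913 = 3843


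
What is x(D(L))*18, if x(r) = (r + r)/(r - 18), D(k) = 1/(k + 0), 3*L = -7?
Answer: 36/43 ≈ 0.83721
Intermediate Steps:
L = -7/3 (L = (⅓)*(-7) = -7/3 ≈ -2.3333)
D(k) = 1/k
x(r) = 2*r/(-18 + r) (x(r) = (2*r)/(-18 + r) = 2*r/(-18 + r))
x(D(L))*18 = (2/((-7/3)*(-18 + 1/(-7/3))))*18 = (2*(-3/7)/(-18 - 3/7))*18 = (2*(-3/7)/(-129/7))*18 = (2*(-3/7)*(-7/129))*18 = (2/43)*18 = 36/43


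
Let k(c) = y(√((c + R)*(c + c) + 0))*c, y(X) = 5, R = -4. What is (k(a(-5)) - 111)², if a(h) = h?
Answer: 18496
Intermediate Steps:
k(c) = 5*c
(k(a(-5)) - 111)² = (5*(-5) - 111)² = (-25 - 111)² = (-136)² = 18496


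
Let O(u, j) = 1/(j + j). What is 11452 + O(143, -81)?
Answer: 1855223/162 ≈ 11452.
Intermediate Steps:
O(u, j) = 1/(2*j)
11452 + O(143, -81) = 11452 + (1/2)/(-81) = 11452 + (1/2)*(-1/81) = 11452 - 1/162 = 1855223/162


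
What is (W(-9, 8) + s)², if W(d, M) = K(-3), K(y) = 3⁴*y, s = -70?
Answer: 97969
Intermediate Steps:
K(y) = 81*y
W(d, M) = -243 (W(d, M) = 81*(-3) = -243)
(W(-9, 8) + s)² = (-243 - 70)² = (-313)² = 97969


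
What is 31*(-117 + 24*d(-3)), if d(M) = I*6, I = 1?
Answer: 837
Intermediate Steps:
d(M) = 6 (d(M) = 1*6 = 6)
31*(-117 + 24*d(-3)) = 31*(-117 + 24*6) = 31*(-117 + 144) = 31*27 = 837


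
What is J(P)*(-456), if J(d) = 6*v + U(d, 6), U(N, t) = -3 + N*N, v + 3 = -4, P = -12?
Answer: -45144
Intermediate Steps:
v = -7 (v = -3 - 4 = -7)
U(N, t) = -3 + N²
J(d) = -45 + d² (J(d) = 6*(-7) + (-3 + d²) = -42 + (-3 + d²) = -45 + d²)
J(P)*(-456) = (-45 + (-12)²)*(-456) = (-45 + 144)*(-456) = 99*(-456) = -45144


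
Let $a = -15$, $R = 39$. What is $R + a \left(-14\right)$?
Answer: $249$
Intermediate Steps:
$R + a \left(-14\right) = 39 - -210 = 39 + 210 = 249$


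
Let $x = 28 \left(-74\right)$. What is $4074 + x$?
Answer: $2002$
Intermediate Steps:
$x = -2072$
$4074 + x = 4074 - 2072 = 2002$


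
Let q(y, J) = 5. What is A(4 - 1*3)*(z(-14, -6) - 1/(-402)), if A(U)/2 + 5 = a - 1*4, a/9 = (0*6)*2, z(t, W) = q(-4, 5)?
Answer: -6033/67 ≈ -90.045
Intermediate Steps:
z(t, W) = 5
a = 0 (a = 9*((0*6)*2) = 9*(0*2) = 9*0 = 0)
A(U) = -18 (A(U) = -10 + 2*(0 - 1*4) = -10 + 2*(0 - 4) = -10 + 2*(-4) = -10 - 8 = -18)
A(4 - 1*3)*(z(-14, -6) - 1/(-402)) = -18*(5 - 1/(-402)) = -18*(5 - 1*(-1/402)) = -18*(5 + 1/402) = -18*2011/402 = -6033/67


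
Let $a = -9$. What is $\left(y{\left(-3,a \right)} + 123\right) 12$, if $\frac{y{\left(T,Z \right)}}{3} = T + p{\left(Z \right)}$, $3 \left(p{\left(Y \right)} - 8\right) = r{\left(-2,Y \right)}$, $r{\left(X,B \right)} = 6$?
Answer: $1728$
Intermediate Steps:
$p{\left(Y \right)} = 10$ ($p{\left(Y \right)} = 8 + \frac{1}{3} \cdot 6 = 8 + 2 = 10$)
$y{\left(T,Z \right)} = 30 + 3 T$ ($y{\left(T,Z \right)} = 3 \left(T + 10\right) = 3 \left(10 + T\right) = 30 + 3 T$)
$\left(y{\left(-3,a \right)} + 123\right) 12 = \left(\left(30 + 3 \left(-3\right)\right) + 123\right) 12 = \left(\left(30 - 9\right) + 123\right) 12 = \left(21 + 123\right) 12 = 144 \cdot 12 = 1728$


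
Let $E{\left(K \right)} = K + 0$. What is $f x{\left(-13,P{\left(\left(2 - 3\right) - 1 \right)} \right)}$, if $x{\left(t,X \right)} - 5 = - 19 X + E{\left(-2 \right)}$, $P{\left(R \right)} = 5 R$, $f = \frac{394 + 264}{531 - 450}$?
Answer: $\frac{126994}{81} \approx 1567.8$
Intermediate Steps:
$E{\left(K \right)} = K$
$f = \frac{658}{81} \approx 8.1235$
$x{\left(t,X \right)} = 3 - 19 X$ ($x{\left(t,X \right)} = 5 - \left(2 + 19 X\right) = 3 - 19 X$)
$f x{\left(-13,P{\left(\left(2 - 3\right) - 1 \right)} \right)} = \frac{658 \left(3 - 19 \cdot 5 \left(\left(2 - 3\right) - 1\right)\right)}{81} = \frac{658 \left(3 - 19 \cdot 5 \left(-1 - 1\right)\right)}{81} = \frac{658 \left(3 - 19 \cdot 5 \left(-2\right)\right)}{81} = \frac{658 \left(3 - -190\right)}{81} = \frac{658 \left(3 + 190\right)}{81} = \frac{658}{81} \cdot 193 = \frac{126994}{81}$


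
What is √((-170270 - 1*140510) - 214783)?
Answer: I*√525563 ≈ 724.96*I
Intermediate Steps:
√((-170270 - 1*140510) - 214783) = √((-170270 - 140510) - 214783) = √(-310780 - 214783) = √(-525563) = I*√525563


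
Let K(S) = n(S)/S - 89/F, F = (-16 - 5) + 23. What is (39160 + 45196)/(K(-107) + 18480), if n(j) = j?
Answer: 168712/36873 ≈ 4.5755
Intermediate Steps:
F = 2 (F = -21 + 23 = 2)
K(S) = -87/2 (K(S) = S/S - 89/2 = 1 - 89*½ = 1 - 89/2 = -87/2)
(39160 + 45196)/(K(-107) + 18480) = (39160 + 45196)/(-87/2 + 18480) = 84356/(36873/2) = 84356*(2/36873) = 168712/36873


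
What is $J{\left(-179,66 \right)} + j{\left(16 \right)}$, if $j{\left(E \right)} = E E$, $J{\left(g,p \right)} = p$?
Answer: $322$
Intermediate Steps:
$j{\left(E \right)} = E^{2}$
$J{\left(-179,66 \right)} + j{\left(16 \right)} = 66 + 16^{2} = 66 + 256 = 322$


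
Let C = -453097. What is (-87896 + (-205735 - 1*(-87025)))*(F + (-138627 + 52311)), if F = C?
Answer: 111445962278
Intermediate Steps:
F = -453097
(-87896 + (-205735 - 1*(-87025)))*(F + (-138627 + 52311)) = (-87896 + (-205735 - 1*(-87025)))*(-453097 + (-138627 + 52311)) = (-87896 + (-205735 + 87025))*(-453097 - 86316) = (-87896 - 118710)*(-539413) = -206606*(-539413) = 111445962278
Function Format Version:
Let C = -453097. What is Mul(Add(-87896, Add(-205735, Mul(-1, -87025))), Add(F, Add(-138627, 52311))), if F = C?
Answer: 111445962278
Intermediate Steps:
F = -453097
Mul(Add(-87896, Add(-205735, Mul(-1, -87025))), Add(F, Add(-138627, 52311))) = Mul(Add(-87896, Add(-205735, Mul(-1, -87025))), Add(-453097, Add(-138627, 52311))) = Mul(Add(-87896, Add(-205735, 87025)), Add(-453097, -86316)) = Mul(Add(-87896, -118710), -539413) = Mul(-206606, -539413) = 111445962278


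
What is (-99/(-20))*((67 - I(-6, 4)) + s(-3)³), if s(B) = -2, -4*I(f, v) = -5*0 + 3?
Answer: 23661/80 ≈ 295.76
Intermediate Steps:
I(f, v) = -¾ (I(f, v) = -(-5*0 + 3)/4 = -(0 + 3)/4 = -¼*3 = -¾)
(-99/(-20))*((67 - I(-6, 4)) + s(-3)³) = (-99/(-20))*((67 - 1*(-¾)) + (-2)³) = (-99*(-1/20))*((67 + ¾) - 8) = 99*(271/4 - 8)/20 = (99/20)*(239/4) = 23661/80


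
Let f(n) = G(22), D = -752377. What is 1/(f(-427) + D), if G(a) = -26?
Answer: -1/752403 ≈ -1.3291e-6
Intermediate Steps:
f(n) = -26
1/(f(-427) + D) = 1/(-26 - 752377) = 1/(-752403) = -1/752403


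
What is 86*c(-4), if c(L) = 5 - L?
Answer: 774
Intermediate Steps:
86*c(-4) = 86*(5 - 1*(-4)) = 86*(5 + 4) = 86*9 = 774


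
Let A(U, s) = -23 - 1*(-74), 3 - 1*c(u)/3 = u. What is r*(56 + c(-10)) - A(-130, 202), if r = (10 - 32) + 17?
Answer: -526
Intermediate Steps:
c(u) = 9 - 3*u
r = -5 (r = -22 + 17 = -5)
A(U, s) = 51 (A(U, s) = -23 + 74 = 51)
r*(56 + c(-10)) - A(-130, 202) = -5*(56 + (9 - 3*(-10))) - 1*51 = -5*(56 + (9 + 30)) - 51 = -5*(56 + 39) - 51 = -5*95 - 51 = -475 - 51 = -526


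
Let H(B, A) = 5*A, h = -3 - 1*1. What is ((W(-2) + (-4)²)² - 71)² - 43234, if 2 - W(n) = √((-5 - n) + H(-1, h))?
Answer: -20142 - 16560*I*√23 ≈ -20142.0 - 79419.0*I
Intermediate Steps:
h = -4 (h = -3 - 1 = -4)
W(n) = 2 - √(-25 - n) (W(n) = 2 - √((-5 - n) + 5*(-4)) = 2 - √((-5 - n) - 20) = 2 - √(-25 - n))
((W(-2) + (-4)²)² - 71)² - 43234 = (((2 - √(-25 - 1*(-2))) + (-4)²)² - 71)² - 43234 = (((2 - √(-25 + 2)) + 16)² - 71)² - 43234 = (((2 - √(-23)) + 16)² - 71)² - 43234 = (((2 - I*√23) + 16)² - 71)² - 43234 = ((18 - I*√23)² - 71)² - 43234 = (-71 + (18 - I*√23)²)² - 43234 = -43234 + (-71 + (18 - I*√23)²)²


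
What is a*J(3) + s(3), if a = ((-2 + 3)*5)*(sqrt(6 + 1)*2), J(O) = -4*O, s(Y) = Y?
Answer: 3 - 120*sqrt(7) ≈ -314.49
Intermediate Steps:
a = 10*sqrt(7) (a = (1*5)*(sqrt(7)*2) = 5*(2*sqrt(7)) = 10*sqrt(7) ≈ 26.458)
a*J(3) + s(3) = (10*sqrt(7))*(-4*3) + 3 = (10*sqrt(7))*(-12) + 3 = -120*sqrt(7) + 3 = 3 - 120*sqrt(7)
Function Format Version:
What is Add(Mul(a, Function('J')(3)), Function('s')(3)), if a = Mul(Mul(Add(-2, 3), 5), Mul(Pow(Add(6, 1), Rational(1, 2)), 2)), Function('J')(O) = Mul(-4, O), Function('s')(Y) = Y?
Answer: Add(3, Mul(-120, Pow(7, Rational(1, 2)))) ≈ -314.49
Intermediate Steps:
a = Mul(10, Pow(7, Rational(1, 2))) (a = Mul(Mul(1, 5), Mul(Pow(7, Rational(1, 2)), 2)) = Mul(5, Mul(2, Pow(7, Rational(1, 2)))) = Mul(10, Pow(7, Rational(1, 2))) ≈ 26.458)
Add(Mul(a, Function('J')(3)), Function('s')(3)) = Add(Mul(Mul(10, Pow(7, Rational(1, 2))), Mul(-4, 3)), 3) = Add(Mul(Mul(10, Pow(7, Rational(1, 2))), -12), 3) = Add(Mul(-120, Pow(7, Rational(1, 2))), 3) = Add(3, Mul(-120, Pow(7, Rational(1, 2))))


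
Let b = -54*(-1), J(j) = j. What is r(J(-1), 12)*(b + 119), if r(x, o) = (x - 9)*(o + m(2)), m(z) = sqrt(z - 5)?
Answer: -20760 - 1730*I*sqrt(3) ≈ -20760.0 - 2996.4*I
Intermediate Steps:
m(z) = sqrt(-5 + z)
b = 54
r(x, o) = (-9 + x)*(o + I*sqrt(3)) (r(x, o) = (x - 9)*(o + sqrt(-5 + 2)) = (-9 + x)*(o + sqrt(-3)) = (-9 + x)*(o + I*sqrt(3)))
r(J(-1), 12)*(b + 119) = (-9*12 + 12*(-1) - 9*I*sqrt(3) + I*(-1)*sqrt(3))*(54 + 119) = (-108 - 12 - 9*I*sqrt(3) - I*sqrt(3))*173 = (-120 - 10*I*sqrt(3))*173 = -20760 - 1730*I*sqrt(3)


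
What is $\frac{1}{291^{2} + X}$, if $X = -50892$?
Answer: $\frac{1}{33789} \approx 2.9595 \cdot 10^{-5}$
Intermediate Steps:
$\frac{1}{291^{2} + X} = \frac{1}{291^{2} - 50892} = \frac{1}{84681 - 50892} = \frac{1}{33789}$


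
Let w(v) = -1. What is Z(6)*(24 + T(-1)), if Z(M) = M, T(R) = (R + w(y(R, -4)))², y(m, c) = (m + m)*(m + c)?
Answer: 168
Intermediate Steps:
y(m, c) = 2*m*(c + m) (y(m, c) = (2*m)*(c + m) = 2*m*(c + m))
T(R) = (-1 + R)² (T(R) = (R - 1)² = (-1 + R)²)
Z(6)*(24 + T(-1)) = 6*(24 + (-1 - 1)²) = 6*(24 + (-2)²) = 6*(24 + 4) = 6*28 = 168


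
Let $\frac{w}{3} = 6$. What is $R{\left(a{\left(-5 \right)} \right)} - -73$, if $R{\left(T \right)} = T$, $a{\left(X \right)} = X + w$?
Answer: $86$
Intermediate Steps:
$w = 18$ ($w = 3 \cdot 6 = 18$)
$a{\left(X \right)} = 18 + X$ ($a{\left(X \right)} = X + 18 = 18 + X$)
$R{\left(a{\left(-5 \right)} \right)} - -73 = \left(18 - 5\right) - -73 = 13 + 73 = 86$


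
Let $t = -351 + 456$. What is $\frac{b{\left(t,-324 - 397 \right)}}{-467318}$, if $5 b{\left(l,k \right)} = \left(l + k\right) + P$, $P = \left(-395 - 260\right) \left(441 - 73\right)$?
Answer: $\frac{120828}{1168295} \approx 0.10342$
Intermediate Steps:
$t = 105$
$P = -241040$ ($P = \left(-655\right) 368 = -241040$)
$b{\left(l,k \right)} = -48208 + \frac{k}{5} + \frac{l}{5}$ ($b{\left(l,k \right)} = \frac{\left(l + k\right) - 241040}{5} = \frac{\left(k + l\right) - 241040}{5} = \frac{-241040 + k + l}{5} = -48208 + \frac{k}{5} + \frac{l}{5}$)
$\frac{b{\left(t,-324 - 397 \right)}}{-467318} = \frac{-48208 + \frac{-324 - 397}{5} + \frac{1}{5} \cdot 105}{-467318} = \left(-48208 + \frac{1}{5} \left(-721\right) + 21\right) \left(- \frac{1}{467318}\right) = \left(-48208 - \frac{721}{5} + 21\right) \left(- \frac{1}{467318}\right) = \left(- \frac{241656}{5}\right) \left(- \frac{1}{467318}\right) = \frac{120828}{1168295}$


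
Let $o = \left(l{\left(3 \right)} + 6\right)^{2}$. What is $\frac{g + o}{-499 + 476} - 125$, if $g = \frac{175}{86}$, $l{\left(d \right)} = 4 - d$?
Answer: $- \frac{251639}{1978} \approx -127.22$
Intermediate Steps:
$g = \frac{175}{86}$ ($g = 175 \cdot \frac{1}{86} = \frac{175}{86} \approx 2.0349$)
$o = 49$ ($o = \left(\left(4 - 3\right) + 6\right)^{2} = \left(1 + 6\right)^{2} = 7^{2} = 49$)
$\frac{g + o}{-499 + 476} - 125 = \frac{\frac{175}{86} + 49}{-499 + 476} - 125 = \frac{1}{-23} \cdot \frac{4389}{86} - 125 = \left(- \frac{1}{23}\right) \frac{4389}{86} - 125 = - \frac{4389}{1978} - 125 = - \frac{251639}{1978}$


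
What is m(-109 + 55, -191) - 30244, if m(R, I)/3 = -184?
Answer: -30796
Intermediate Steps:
m(R, I) = -552 (m(R, I) = 3*(-184) = -552)
m(-109 + 55, -191) - 30244 = -552 - 30244 = -30796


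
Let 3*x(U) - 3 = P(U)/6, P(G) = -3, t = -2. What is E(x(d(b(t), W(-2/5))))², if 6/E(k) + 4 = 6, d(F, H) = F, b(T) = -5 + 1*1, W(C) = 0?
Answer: 9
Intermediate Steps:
b(T) = -4 (b(T) = -5 + 1 = -4)
x(U) = ⅚ (x(U) = 1 + (-3/6)/3 = 1 + (-3*⅙)/3 = 1 + (⅓)*(-½) = 1 - ⅙ = ⅚)
E(k) = 3 (E(k) = 6/(-4 + 6) = 6/2 = 6*(½) = 3)
E(x(d(b(t), W(-2/5))))² = 3² = 9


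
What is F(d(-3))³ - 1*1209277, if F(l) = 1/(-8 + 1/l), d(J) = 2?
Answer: -4081309883/3375 ≈ -1.2093e+6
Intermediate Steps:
F(d(-3))³ - 1*1209277 = (-1*2/(-1 + 8*2))³ - 1*1209277 = (-1*2/(-1 + 16))³ - 1209277 = (-1*2/15)³ - 1209277 = (-1*2*1/15)³ - 1209277 = (-2/15)³ - 1209277 = -8/3375 - 1209277 = -4081309883/3375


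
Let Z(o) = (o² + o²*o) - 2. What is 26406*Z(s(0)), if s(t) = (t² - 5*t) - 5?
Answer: -2693412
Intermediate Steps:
s(t) = -5 + t² - 5*t
Z(o) = -2 + o² + o³ (Z(o) = (o² + o³) - 2 = -2 + o² + o³)
26406*Z(s(0)) = 26406*(-2 + (-5 + 0² - 5*0)² + (-5 + 0² - 5*0)³) = 26406*(-2 + (-5 + 0 + 0)² + (-5 + 0 + 0)³) = 26406*(-2 + (-5)² + (-5)³) = 26406*(-2 + 25 - 125) = 26406*(-102) = -2693412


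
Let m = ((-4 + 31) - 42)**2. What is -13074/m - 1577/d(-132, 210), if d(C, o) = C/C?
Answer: -122633/75 ≈ -1635.1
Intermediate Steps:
d(C, o) = 1
m = 225 (m = (27 - 42)**2 = (-15)**2 = 225)
-13074/m - 1577/d(-132, 210) = -13074/225 - 1577/1 = -13074*1/225 - 1577*1 = -4358/75 - 1577 = -122633/75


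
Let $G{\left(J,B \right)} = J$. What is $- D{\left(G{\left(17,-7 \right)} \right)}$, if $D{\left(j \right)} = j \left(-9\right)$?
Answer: $153$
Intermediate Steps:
$D{\left(j \right)} = - 9 j$
$- D{\left(G{\left(17,-7 \right)} \right)} = - \left(-9\right) 17 = \left(-1\right) \left(-153\right) = 153$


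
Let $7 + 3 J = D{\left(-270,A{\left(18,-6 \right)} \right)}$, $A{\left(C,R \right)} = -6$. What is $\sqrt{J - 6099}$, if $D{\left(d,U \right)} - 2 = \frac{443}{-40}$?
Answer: $\frac{i \sqrt{21975690}}{60} \approx 78.13 i$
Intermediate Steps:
$D{\left(d,U \right)} = - \frac{363}{40}$ ($D{\left(d,U \right)} = 2 + \frac{443}{-40} = 2 + 443 \left(- \frac{1}{40}\right) = 2 - \frac{443}{40} = - \frac{363}{40}$)
$J = - \frac{643}{120}$ ($J = - \frac{7}{3} + \frac{1}{3} \left(- \frac{363}{40}\right) = - \frac{7}{3} - \frac{121}{40} = - \frac{643}{120} \approx -5.3583$)
$\sqrt{J - 6099} = \sqrt{- \frac{643}{120} - 6099} = \sqrt{- \frac{732523}{120}} = \frac{i \sqrt{21975690}}{60}$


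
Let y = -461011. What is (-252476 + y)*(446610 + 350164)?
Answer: -568487890938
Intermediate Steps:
(-252476 + y)*(446610 + 350164) = (-252476 - 461011)*(446610 + 350164) = -713487*796774 = -568487890938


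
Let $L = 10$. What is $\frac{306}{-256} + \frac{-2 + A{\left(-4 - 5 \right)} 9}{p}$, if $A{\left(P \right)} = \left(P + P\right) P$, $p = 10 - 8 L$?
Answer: $- \frac{14077}{640} \approx -21.995$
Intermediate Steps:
$p = -70$ ($p = 10 - 80 = -70$)
$A{\left(P \right)} = 2 P^{2}$ ($A{\left(P \right)} = 2 P P = 2 P^{2}$)
$\frac{306}{-256} + \frac{-2 + A{\left(-4 - 5 \right)} 9}{p} = \frac{306}{-256} + \frac{-2 + 2 \left(-4 - 5\right)^{2} \cdot 9}{-70} = 306 \left(- \frac{1}{256}\right) + \left(-2 + 2 \left(-9\right)^{2} \cdot 9\right) \left(- \frac{1}{70}\right) = - \frac{153}{128} + \left(-2 + 2 \cdot 81 \cdot 9\right) \left(- \frac{1}{70}\right) = - \frac{153}{128} + \left(-2 + 162 \cdot 9\right) \left(- \frac{1}{70}\right) = - \frac{153}{128} + \left(-2 + 1458\right) \left(- \frac{1}{70}\right) = - \frac{153}{128} + 1456 \left(- \frac{1}{70}\right) = - \frac{153}{128} - \frac{104}{5} = - \frac{14077}{640}$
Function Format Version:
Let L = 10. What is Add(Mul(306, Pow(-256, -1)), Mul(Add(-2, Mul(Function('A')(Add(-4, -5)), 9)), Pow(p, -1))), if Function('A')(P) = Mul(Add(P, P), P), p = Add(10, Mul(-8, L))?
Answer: Rational(-14077, 640) ≈ -21.995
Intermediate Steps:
p = -70 (p = Add(10, Mul(-8, 10)) = Add(10, -80) = -70)
Function('A')(P) = Mul(2, Pow(P, 2)) (Function('A')(P) = Mul(Mul(2, P), P) = Mul(2, Pow(P, 2)))
Add(Mul(306, Pow(-256, -1)), Mul(Add(-2, Mul(Function('A')(Add(-4, -5)), 9)), Pow(p, -1))) = Add(Mul(306, Pow(-256, -1)), Mul(Add(-2, Mul(Mul(2, Pow(Add(-4, -5), 2)), 9)), Pow(-70, -1))) = Add(Mul(306, Rational(-1, 256)), Mul(Add(-2, Mul(Mul(2, Pow(-9, 2)), 9)), Rational(-1, 70))) = Add(Rational(-153, 128), Mul(Add(-2, Mul(Mul(2, 81), 9)), Rational(-1, 70))) = Add(Rational(-153, 128), Mul(Add(-2, Mul(162, 9)), Rational(-1, 70))) = Add(Rational(-153, 128), Mul(Add(-2, 1458), Rational(-1, 70))) = Add(Rational(-153, 128), Mul(1456, Rational(-1, 70))) = Add(Rational(-153, 128), Rational(-104, 5)) = Rational(-14077, 640)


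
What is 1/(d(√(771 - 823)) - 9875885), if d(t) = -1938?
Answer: -1/9877823 ≈ -1.0124e-7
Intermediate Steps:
1/(d(√(771 - 823)) - 9875885) = 1/(-1938 - 9875885) = 1/(-9877823) = -1/9877823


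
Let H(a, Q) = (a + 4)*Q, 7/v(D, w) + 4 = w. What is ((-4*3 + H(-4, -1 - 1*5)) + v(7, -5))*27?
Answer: -345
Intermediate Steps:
v(D, w) = 7/(-4 + w)
H(a, Q) = Q*(4 + a) (H(a, Q) = (4 + a)*Q = Q*(4 + a))
((-4*3 + H(-4, -1 - 1*5)) + v(7, -5))*27 = ((-4*3 + (-1 - 1*5)*(4 - 4)) + 7/(-4 - 5))*27 = ((-12 + (-1 - 5)*0) + 7/(-9))*27 = ((-12 - 6*0) + 7*(-1/9))*27 = ((-12 + 0) - 7/9)*27 = (-12 - 7/9)*27 = -115/9*27 = -345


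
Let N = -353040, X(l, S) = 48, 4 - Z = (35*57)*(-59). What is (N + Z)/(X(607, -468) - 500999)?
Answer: 235331/500951 ≈ 0.46977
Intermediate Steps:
Z = 117709 (Z = 4 - 35*57*(-59) = 4 - 1995*(-59) = 4 - 1*(-117705) = 4 + 117705 = 117709)
(N + Z)/(X(607, -468) - 500999) = (-353040 + 117709)/(48 - 500999) = -235331/(-500951) = -235331*(-1/500951) = 235331/500951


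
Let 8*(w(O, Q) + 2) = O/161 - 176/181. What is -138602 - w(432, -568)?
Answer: -4038948832/29141 ≈ -1.3860e+5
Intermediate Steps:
w(O, Q) = -384/181 + O/1288 (w(O, Q) = -2 + (O/161 - 176/181)/8 = -2 + (-176/181 + O/161)/8 = -2 + (-22/181 + O/1288) = -384/181 + O/1288)
-138602 - w(432, -568) = -138602 - (-384/181 + (1/1288)*432) = -138602 - (-384/181 + 54/161) = -138602 - 1*(-52050/29141) = -138602 + 52050/29141 = -4038948832/29141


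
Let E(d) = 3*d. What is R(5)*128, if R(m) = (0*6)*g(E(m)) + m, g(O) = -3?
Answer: 640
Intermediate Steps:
R(m) = m (R(m) = (0*6)*(-3) + m = 0*(-3) + m = 0 + m = m)
R(5)*128 = 5*128 = 640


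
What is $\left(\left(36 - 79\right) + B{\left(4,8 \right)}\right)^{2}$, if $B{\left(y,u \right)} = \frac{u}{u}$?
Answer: $1764$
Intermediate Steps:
$B{\left(y,u \right)} = 1$
$\left(\left(36 - 79\right) + B{\left(4,8 \right)}\right)^{2} = \left(\left(36 - 79\right) + 1\right)^{2} = \left(-43 + 1\right)^{2} = \left(-42\right)^{2} = 1764$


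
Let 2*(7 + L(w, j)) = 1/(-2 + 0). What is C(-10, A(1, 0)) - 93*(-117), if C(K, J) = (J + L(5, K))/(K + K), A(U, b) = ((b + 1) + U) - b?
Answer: 870501/80 ≈ 10881.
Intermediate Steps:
L(w, j) = -29/4 (L(w, j) = -7 + 1/(2*(-2 + 0)) = -7 + (½)/(-2) = -7 + (½)*(-½) = -7 - ¼ = -29/4)
A(U, b) = 1 + U (A(U, b) = ((1 + b) + U) - b = (1 + U + b) - b = 1 + U)
C(K, J) = (-29/4 + J)/(2*K) (C(K, J) = (J - 29/4)/(K + K) = (-29/4 + J)/((2*K)) = (-29/4 + J)*(1/(2*K)) = (-29/4 + J)/(2*K))
C(-10, A(1, 0)) - 93*(-117) = (⅛)*(-29 + 4*(1 + 1))/(-10) - 93*(-117) = (⅛)*(-⅒)*(-29 + 4*2) + 10881 = (⅛)*(-⅒)*(-29 + 8) + 10881 = (⅛)*(-⅒)*(-21) + 10881 = 21/80 + 10881 = 870501/80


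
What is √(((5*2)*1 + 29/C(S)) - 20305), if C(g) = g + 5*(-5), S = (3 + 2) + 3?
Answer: 2*I*√1466437/17 ≈ 142.47*I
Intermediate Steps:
S = 8 (S = 5 + 3 = 8)
C(g) = -25 + g (C(g) = g - 25 = -25 + g)
√(((5*2)*1 + 29/C(S)) - 20305) = √(((5*2)*1 + 29/(-25 + 8)) - 20305) = √((10*1 + 29/(-17)) - 20305) = √((10 - 1/17*29) - 20305) = √((10 - 29/17) - 20305) = √(141/17 - 20305) = √(-345044/17) = 2*I*√1466437/17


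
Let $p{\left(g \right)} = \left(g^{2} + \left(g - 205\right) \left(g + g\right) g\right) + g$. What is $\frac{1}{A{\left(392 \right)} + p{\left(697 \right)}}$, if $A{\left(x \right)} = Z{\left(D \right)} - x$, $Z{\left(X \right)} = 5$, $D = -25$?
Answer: $\frac{1}{478522175} \approx 2.0898 \cdot 10^{-9}$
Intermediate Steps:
$p{\left(g \right)} = g + g^{2} + 2 g^{2} \left(-205 + g\right)$ ($p{\left(g \right)} = \left(g^{2} + \left(-205 + g\right) 2 g g\right) + g = \left(g^{2} + 2 g \left(-205 + g\right) g\right) + g = \left(g^{2} + 2 g^{2} \left(-205 + g\right)\right) + g = g + g^{2} + 2 g^{2} \left(-205 + g\right)$)
$A{\left(x \right)} = 5 - x$
$\frac{1}{A{\left(392 \right)} + p{\left(697 \right)}} = \frac{1}{\left(5 - 392\right) + 697 \left(1 - 285073 + 2 \cdot 697^{2}\right)} = \frac{1}{\left(5 - 392\right) + 697 \left(1 - 285073 + 2 \cdot 485809\right)} = \frac{1}{-387 + 697 \left(1 - 285073 + 971618\right)} = \frac{1}{-387 + 697 \cdot 686546} = \frac{1}{-387 + 478522562} = \frac{1}{478522175}$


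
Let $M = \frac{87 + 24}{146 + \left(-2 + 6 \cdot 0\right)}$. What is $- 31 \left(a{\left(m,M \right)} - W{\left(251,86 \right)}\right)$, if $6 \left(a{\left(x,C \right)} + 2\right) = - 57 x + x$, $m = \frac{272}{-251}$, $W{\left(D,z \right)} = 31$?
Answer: $\frac{534223}{753} \approx 709.46$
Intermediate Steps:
$m = - \frac{272}{251}$ ($m = 272 \left(- \frac{1}{251}\right) = - \frac{272}{251} \approx -1.0837$)
$M = \frac{37}{48}$ ($M = \frac{111}{146 + \left(-2 + 0\right)} = \frac{111}{146 - 2} = \frac{111}{144} = 111 \cdot \frac{1}{144} = \frac{37}{48} \approx 0.77083$)
$a{\left(x,C \right)} = -2 - \frac{28 x}{3}$ ($a{\left(x,C \right)} = -2 + \frac{- 57 x + x}{6} = -2 + \frac{\left(-56\right) x}{6} = -2 - \frac{28 x}{3}$)
$- 31 \left(a{\left(m,M \right)} - W{\left(251,86 \right)}\right) = - 31 \left(\left(-2 - - \frac{7616}{753}\right) - 31\right) = - 31 \left(\left(-2 + \frac{7616}{753}\right) - 31\right) = - 31 \left(\frac{6110}{753} - 31\right) = \left(-31\right) \left(- \frac{17233}{753}\right) = \frac{534223}{753}$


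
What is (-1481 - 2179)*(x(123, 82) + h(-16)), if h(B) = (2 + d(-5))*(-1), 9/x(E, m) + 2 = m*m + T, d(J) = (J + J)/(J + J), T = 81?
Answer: 74664000/6803 ≈ 10975.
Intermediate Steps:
d(J) = 1 (d(J) = (2*J)/((2*J)) = (2*J)*(1/(2*J)) = 1)
x(E, m) = 9/(79 + m²) (x(E, m) = 9/(-2 + (m*m + 81)) = 9/(-2 + (m² + 81)) = 9/(-2 + (81 + m²)) = 9/(79 + m²))
h(B) = -3 (h(B) = (2 + 1)*(-1) = 3*(-1) = -3)
(-1481 - 2179)*(x(123, 82) + h(-16)) = (-1481 - 2179)*(9/(79 + 82²) - 3) = -3660*(9/(79 + 6724) - 3) = -3660*(9/6803 - 3) = -3660*(-20400/6803) = 74664000/6803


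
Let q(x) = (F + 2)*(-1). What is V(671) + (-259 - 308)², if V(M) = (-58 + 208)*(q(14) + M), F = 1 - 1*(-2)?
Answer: 421389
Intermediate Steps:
F = 3 (F = 1 + 2 = 3)
q(x) = -5 (q(x) = (3 + 2)*(-1) = 5*(-1) = -5)
V(M) = -750 + 150*M (V(M) = (-58 + 208)*(-5 + M) = 150*(-5 + M) = -750 + 150*M)
V(671) + (-259 - 308)² = (-750 + 150*671) + (-259 - 308)² = (-750 + 100650) + (-567)² = 99900 + 321489 = 421389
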